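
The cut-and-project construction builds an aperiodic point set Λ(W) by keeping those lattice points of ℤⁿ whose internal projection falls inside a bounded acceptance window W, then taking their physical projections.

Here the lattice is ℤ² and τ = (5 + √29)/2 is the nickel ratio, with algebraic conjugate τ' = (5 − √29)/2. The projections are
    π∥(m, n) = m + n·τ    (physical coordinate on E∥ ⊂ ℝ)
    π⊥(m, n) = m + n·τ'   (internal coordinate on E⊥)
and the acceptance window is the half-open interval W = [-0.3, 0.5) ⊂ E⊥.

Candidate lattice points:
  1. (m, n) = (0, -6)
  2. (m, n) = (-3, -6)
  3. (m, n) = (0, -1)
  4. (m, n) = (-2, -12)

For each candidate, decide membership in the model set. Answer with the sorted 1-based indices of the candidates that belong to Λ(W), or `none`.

3, 4

τ' = (5−√29)/2 ≈ -0.192582.
candidate 1: (m,n)=(0,-6) → π∥ = 0-6·τ ≈ -31.155494, π⊥ = 0-6·τ' ≈ 1.155494 ∉ [-0.3, 0.5) ⇒ out
candidate 2: (m,n)=(-3,-6) → π∥ = -3-6·τ ≈ -34.155494, π⊥ = -3-6·τ' ≈ -1.844506 ∉ [-0.3, 0.5) ⇒ out
candidate 3: (m,n)=(0,-1) → π∥ = 0-1·τ ≈ -5.192582, π⊥ = 0-1·τ' ≈ 0.192582 ∈ [-0.3, 0.5) ⇒ IN Λ
candidate 4: (m,n)=(-2,-12) → π∥ = -2-12·τ ≈ -64.310989, π⊥ = -2-12·τ' ≈ 0.310989 ∈ [-0.3, 0.5) ⇒ IN Λ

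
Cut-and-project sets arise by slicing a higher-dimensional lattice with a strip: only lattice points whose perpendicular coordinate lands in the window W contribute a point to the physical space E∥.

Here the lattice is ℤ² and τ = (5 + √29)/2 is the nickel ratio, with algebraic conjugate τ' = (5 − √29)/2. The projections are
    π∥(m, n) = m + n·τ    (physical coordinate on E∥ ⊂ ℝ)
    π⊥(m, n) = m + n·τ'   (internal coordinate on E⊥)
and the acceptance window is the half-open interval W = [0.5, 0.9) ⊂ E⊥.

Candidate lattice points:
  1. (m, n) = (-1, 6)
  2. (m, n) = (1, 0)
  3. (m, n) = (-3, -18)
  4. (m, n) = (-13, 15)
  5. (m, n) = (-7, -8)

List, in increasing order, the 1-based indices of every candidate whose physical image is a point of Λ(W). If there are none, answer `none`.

none

Compute τ' = (5−√29)/2 = -0.192582, so π⊥(m,n) = m -0.192582·n.
[1] lift (-1,6): star map gives -2.155494; window check 0.5 ≤ -2.155494 < 0.9 is false → out
[2] lift (1,0): star map gives 1.000000; window check 0.5 ≤ 1.000000 < 0.9 is false → out
[3] lift (-3,-18): star map gives 0.466483; window check 0.5 ≤ 0.466483 < 0.9 is false → out
[4] lift (-13,15): star map gives -15.888736; window check 0.5 ≤ -15.888736 < 0.9 is false → out
[5] lift (-7,-8): star map gives -5.459341; window check 0.5 ≤ -5.459341 < 0.9 is false → out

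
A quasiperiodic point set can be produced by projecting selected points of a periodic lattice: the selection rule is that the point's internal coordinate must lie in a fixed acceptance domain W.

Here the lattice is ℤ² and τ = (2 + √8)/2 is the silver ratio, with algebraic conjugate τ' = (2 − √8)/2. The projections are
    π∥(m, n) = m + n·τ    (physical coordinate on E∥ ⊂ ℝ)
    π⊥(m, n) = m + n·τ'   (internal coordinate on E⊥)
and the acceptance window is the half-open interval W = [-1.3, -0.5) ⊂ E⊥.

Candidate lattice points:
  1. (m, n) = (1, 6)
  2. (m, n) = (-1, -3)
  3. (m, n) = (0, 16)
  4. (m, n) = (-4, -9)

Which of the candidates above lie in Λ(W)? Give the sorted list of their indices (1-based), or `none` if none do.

Numerically τ ≈ 2.414214 and τ' = −1/τ ≈ -0.414214.
[1] lift (1,6): star map gives -1.485281; window check -1.3 ≤ -1.485281 < -0.5 is false → out
[2] lift (-1,-3): star map gives 0.242641; window check -1.3 ≤ 0.242641 < -0.5 is false → out
[3] lift (0,16): star map gives -6.627417; window check -1.3 ≤ -6.627417 < -0.5 is false → out
[4] lift (-4,-9): star map gives -0.272078; window check -1.3 ≤ -0.272078 < -0.5 is false → out

none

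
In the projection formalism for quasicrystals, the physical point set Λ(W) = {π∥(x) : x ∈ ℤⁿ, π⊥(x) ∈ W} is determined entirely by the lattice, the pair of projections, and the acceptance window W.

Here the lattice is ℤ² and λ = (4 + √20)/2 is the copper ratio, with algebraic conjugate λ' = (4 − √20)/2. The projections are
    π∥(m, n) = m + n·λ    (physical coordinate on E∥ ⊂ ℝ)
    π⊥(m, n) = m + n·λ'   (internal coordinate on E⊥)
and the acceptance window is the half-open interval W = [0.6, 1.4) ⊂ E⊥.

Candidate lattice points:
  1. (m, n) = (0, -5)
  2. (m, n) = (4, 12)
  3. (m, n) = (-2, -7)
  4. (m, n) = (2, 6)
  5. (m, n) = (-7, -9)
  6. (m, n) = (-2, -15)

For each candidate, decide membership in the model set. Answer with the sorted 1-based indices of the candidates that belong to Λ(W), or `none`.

1, 2

Compute λ' = (4−√20)/2 = -0.23607, so π⊥(m,n) = m -0.23607·n.
[1] lift (0,-5): star map gives 1.18034; window check 0.6 ≤ 1.18034 < 1.4 is true → IN Λ
[2] lift (4,12): star map gives 1.16718; window check 0.6 ≤ 1.16718 < 1.4 is true → IN Λ
[3] lift (-2,-7): star map gives -0.34752; window check 0.6 ≤ -0.34752 < 1.4 is false → out
[4] lift (2,6): star map gives 0.58359; window check 0.6 ≤ 0.58359 < 1.4 is false → out
[5] lift (-7,-9): star map gives -4.87539; window check 0.6 ≤ -4.87539 < 1.4 is false → out
[6] lift (-2,-15): star map gives 1.54102; window check 0.6 ≤ 1.54102 < 1.4 is false → out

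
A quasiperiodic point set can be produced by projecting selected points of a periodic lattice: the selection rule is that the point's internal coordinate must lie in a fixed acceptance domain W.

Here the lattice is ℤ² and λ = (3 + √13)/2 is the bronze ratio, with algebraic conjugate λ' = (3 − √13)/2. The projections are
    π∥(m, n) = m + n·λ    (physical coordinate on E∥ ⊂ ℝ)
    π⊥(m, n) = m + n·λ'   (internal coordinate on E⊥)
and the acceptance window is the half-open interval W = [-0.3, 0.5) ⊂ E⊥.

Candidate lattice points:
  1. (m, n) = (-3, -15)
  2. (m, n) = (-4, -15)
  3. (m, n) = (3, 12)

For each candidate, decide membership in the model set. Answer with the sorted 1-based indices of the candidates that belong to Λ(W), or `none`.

Numerically λ ≈ 3.302776 and λ' = −1/λ ≈ -0.302776.
#1 (-3,-15): internal coord -3 + (-15)·λ' = +1.541635; +1.541635 ∉ [-0.3, 0.5) → out
#2 (-4,-15): internal coord -4 + (-15)·λ' = +0.541635; +0.541635 ∉ [-0.3, 0.5) → out
#3 (3,12): internal coord 3 + (12)·λ' = -0.633308; -0.633308 ∉ [-0.3, 0.5) → out

none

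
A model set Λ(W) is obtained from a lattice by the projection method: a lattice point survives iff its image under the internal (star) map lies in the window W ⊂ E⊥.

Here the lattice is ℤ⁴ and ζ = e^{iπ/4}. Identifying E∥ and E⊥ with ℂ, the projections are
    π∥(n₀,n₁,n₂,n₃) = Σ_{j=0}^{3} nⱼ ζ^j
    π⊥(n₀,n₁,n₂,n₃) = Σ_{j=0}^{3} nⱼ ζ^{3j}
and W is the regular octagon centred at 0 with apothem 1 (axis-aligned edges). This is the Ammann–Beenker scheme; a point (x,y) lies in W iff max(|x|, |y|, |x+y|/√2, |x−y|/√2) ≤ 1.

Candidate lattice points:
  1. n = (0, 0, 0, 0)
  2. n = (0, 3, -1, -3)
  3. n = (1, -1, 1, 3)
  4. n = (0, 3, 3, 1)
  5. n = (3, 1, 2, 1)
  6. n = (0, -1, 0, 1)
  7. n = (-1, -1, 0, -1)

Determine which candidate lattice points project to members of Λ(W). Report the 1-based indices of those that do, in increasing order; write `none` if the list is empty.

Internal map: ζ^{3j} for j=0..3 gives (1,0), (−√2/2,√2/2), (0,−1), (√2/2,√2/2).
#1 (0, 0, 0, 0): internal (0.000000, 0.000000); octagon support 0.000000 vs apothem 1 → ∈ W
#2 (0, 3, -1, -3): internal (-4.242641, 1.000000); octagon support 4.242641 vs apothem 1 → ∉ W
#3 (1, -1, 1, 3): internal (3.828427, 0.414214); octagon support 3.828427 vs apothem 1 → ∉ W
#4 (0, 3, 3, 1): internal (-1.414214, -0.171573); octagon support 1.414214 vs apothem 1 → ∉ W
#5 (3, 1, 2, 1): internal (3.000000, -0.585786); octagon support 3.000000 vs apothem 1 → ∉ W
#6 (0, -1, 0, 1): internal (1.414214, 0.000000); octagon support 1.414214 vs apothem 1 → ∉ W
#7 (-1, -1, 0, -1): internal (-1.000000, -1.414214); octagon support 1.707107 vs apothem 1 → ∉ W

1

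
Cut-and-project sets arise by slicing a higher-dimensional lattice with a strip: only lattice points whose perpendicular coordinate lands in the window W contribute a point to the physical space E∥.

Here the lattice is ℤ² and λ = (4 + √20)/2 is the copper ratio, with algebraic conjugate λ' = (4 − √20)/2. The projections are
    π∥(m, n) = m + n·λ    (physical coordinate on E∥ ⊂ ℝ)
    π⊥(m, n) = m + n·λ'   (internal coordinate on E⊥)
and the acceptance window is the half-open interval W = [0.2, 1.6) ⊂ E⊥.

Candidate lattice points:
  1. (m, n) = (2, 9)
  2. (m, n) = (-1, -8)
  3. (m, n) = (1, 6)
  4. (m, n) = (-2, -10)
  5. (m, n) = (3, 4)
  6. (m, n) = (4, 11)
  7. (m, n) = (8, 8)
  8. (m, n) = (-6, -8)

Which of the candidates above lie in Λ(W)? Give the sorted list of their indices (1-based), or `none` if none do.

λ' = (4−√20)/2 ≈ -0.236068.
#1 (2,9): internal coord 2 + (9)·λ' = -0.124612; -0.124612 ∉ [0.2, 1.6) → out
#2 (-1,-8): internal coord -1 + (-8)·λ' = +0.888544; +0.888544 ∈ [0.2, 1.6) → IN Λ
#3 (1,6): internal coord 1 + (6)·λ' = -0.416408; -0.416408 ∉ [0.2, 1.6) → out
#4 (-2,-10): internal coord -2 + (-10)·λ' = +0.360680; +0.360680 ∈ [0.2, 1.6) → IN Λ
#5 (3,4): internal coord 3 + (4)·λ' = +2.055728; +2.055728 ∉ [0.2, 1.6) → out
#6 (4,11): internal coord 4 + (11)·λ' = +1.403252; +1.403252 ∈ [0.2, 1.6) → IN Λ
#7 (8,8): internal coord 8 + (8)·λ' = +6.111456; +6.111456 ∉ [0.2, 1.6) → out
#8 (-6,-8): internal coord -6 + (-8)·λ' = -4.111456; -4.111456 ∉ [0.2, 1.6) → out

2, 4, 6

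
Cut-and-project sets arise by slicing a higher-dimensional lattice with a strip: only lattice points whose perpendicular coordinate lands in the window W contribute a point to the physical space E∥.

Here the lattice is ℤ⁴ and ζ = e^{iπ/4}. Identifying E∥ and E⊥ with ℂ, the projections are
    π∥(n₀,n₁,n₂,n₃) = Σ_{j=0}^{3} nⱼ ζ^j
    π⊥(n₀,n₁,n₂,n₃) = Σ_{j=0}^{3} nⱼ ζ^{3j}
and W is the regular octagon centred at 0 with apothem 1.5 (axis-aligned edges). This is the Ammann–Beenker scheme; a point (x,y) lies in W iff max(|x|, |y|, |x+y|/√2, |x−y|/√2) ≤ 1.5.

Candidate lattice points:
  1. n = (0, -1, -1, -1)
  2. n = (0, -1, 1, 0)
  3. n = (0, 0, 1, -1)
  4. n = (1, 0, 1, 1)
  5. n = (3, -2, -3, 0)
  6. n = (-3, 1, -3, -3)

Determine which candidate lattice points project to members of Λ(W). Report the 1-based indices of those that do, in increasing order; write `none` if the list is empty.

1

π⊥(n) = n₀ + n₁ζ³ + n₂ζ⁶ + n₃ζ⁹ where ζ = e^{iπ/4}.
#1 (0, -1, -1, -1): internal (0.000000, -0.414214); octagon support 0.414214 vs apothem 1.5 → ∈ W
#2 (0, -1, 1, 0): internal (0.707107, -1.707107); octagon support 1.707107 vs apothem 1.5 → ∉ W
#3 (0, 0, 1, -1): internal (-0.707107, -1.707107); octagon support 1.707107 vs apothem 1.5 → ∉ W
#4 (1, 0, 1, 1): internal (1.707107, -0.292893); octagon support 1.707107 vs apothem 1.5 → ∉ W
#5 (3, -2, -3, 0): internal (4.414214, 1.585786); octagon support 4.414214 vs apothem 1.5 → ∉ W
#6 (-3, 1, -3, -3): internal (-5.828427, 1.585786); octagon support 5.828427 vs apothem 1.5 → ∉ W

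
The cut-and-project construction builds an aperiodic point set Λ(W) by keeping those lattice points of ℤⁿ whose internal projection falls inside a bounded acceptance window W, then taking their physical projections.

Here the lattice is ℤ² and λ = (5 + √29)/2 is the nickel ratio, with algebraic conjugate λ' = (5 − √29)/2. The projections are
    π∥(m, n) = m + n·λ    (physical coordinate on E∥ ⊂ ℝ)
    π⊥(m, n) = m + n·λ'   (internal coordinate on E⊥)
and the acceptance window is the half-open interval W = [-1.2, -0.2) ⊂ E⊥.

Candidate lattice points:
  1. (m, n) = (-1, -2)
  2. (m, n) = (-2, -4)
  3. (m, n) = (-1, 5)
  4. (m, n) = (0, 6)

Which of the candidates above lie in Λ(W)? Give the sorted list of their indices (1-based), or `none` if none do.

1, 4

Compute λ' = (5−√29)/2 = -0.192582, so π⊥(m,n) = m -0.192582·n.
candidate 1: (m,n)=(-1,-2) → π∥ = -1-2·λ ≈ -11.385165, π⊥ = -1-2·λ' ≈ -0.614835 ∈ [-1.2, -0.2) ⇒ IN Λ
candidate 2: (m,n)=(-2,-4) → π∥ = -2-4·λ ≈ -22.770330, π⊥ = -2-4·λ' ≈ -1.229670 ∉ [-1.2, -0.2) ⇒ out
candidate 3: (m,n)=(-1,5) → π∥ = -1+5·λ ≈ 24.962912, π⊥ = -1+5·λ' ≈ -1.962912 ∉ [-1.2, -0.2) ⇒ out
candidate 4: (m,n)=(0,6) → π∥ = 0+6·λ ≈ 31.155494, π⊥ = 0+6·λ' ≈ -1.155494 ∈ [-1.2, -0.2) ⇒ IN Λ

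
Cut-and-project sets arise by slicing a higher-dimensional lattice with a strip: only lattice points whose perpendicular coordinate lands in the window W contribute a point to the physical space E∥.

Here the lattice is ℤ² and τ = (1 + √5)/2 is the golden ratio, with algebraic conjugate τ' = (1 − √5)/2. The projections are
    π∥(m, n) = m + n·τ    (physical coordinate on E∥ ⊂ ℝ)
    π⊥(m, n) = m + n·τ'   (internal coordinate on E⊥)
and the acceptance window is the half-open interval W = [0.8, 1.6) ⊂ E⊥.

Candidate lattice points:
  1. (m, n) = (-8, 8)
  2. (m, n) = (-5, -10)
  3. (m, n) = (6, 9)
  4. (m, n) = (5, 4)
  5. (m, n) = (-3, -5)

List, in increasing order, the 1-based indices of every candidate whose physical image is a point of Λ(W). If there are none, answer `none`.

2

Compute τ' = (1−√5)/2 = -0.618034, so π⊥(m,n) = m -0.618034·n.
[1] lift (-8,8): star map gives -12.944272; window check 0.8 ≤ -12.944272 < 1.6 is false → out
[2] lift (-5,-10): star map gives 1.180340; window check 0.8 ≤ 1.180340 < 1.6 is true → IN Λ
[3] lift (6,9): star map gives 0.437694; window check 0.8 ≤ 0.437694 < 1.6 is false → out
[4] lift (5,4): star map gives 2.527864; window check 0.8 ≤ 2.527864 < 1.6 is false → out
[5] lift (-3,-5): star map gives 0.090170; window check 0.8 ≤ 0.090170 < 1.6 is false → out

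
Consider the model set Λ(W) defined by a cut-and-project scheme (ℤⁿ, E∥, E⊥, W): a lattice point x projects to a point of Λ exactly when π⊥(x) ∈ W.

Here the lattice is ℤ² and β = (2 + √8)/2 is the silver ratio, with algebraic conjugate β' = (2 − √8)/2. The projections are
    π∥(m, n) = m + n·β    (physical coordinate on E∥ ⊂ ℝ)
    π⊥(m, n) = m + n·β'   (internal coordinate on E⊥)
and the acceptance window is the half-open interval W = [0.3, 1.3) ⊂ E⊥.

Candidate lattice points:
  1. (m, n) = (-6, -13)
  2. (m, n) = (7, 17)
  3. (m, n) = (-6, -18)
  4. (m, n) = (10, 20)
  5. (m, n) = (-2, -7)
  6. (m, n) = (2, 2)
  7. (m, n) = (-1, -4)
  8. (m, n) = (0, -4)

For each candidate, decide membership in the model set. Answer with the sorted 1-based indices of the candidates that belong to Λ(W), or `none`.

β' = (2−√8)/2 ≈ -0.414214.
#1 (-6,-13): internal coord -6 + (-13)·β' = -0.615224; -0.615224 ∉ [0.3, 1.3) → out
#2 (7,17): internal coord 7 + (17)·β' = -0.041631; -0.041631 ∉ [0.3, 1.3) → out
#3 (-6,-18): internal coord -6 + (-18)·β' = +1.455844; +1.455844 ∉ [0.3, 1.3) → out
#4 (10,20): internal coord 10 + (20)·β' = +1.715729; +1.715729 ∉ [0.3, 1.3) → out
#5 (-2,-7): internal coord -2 + (-7)·β' = +0.899495; +0.899495 ∈ [0.3, 1.3) → IN Λ
#6 (2,2): internal coord 2 + (2)·β' = +1.171573; +1.171573 ∈ [0.3, 1.3) → IN Λ
#7 (-1,-4): internal coord -1 + (-4)·β' = +0.656854; +0.656854 ∈ [0.3, 1.3) → IN Λ
#8 (0,-4): internal coord 0 + (-4)·β' = +1.656854; +1.656854 ∉ [0.3, 1.3) → out

5, 6, 7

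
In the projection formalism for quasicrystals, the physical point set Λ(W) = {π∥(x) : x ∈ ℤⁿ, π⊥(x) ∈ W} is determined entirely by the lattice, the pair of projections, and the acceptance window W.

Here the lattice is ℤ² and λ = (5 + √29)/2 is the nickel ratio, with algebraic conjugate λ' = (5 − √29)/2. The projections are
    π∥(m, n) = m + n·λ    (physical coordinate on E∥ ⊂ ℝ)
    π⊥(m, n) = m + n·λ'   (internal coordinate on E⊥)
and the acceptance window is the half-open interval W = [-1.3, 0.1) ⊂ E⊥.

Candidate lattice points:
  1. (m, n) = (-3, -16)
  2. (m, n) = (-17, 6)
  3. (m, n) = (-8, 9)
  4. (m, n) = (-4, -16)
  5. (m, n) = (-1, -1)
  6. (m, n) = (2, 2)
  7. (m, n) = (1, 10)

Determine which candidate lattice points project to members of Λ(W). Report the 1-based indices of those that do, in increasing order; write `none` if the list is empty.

1, 4, 5, 7

Numerically λ ≈ 5.192582 and λ' = −1/λ ≈ -0.192582.
[1] lift (-3,-16): star map gives 0.081318; window check -1.3 ≤ 0.081318 < 0.1 is true → IN Λ
[2] lift (-17,6): star map gives -18.155494; window check -1.3 ≤ -18.155494 < 0.1 is false → out
[3] lift (-8,9): star map gives -9.733242; window check -1.3 ≤ -9.733242 < 0.1 is false → out
[4] lift (-4,-16): star map gives -0.918682; window check -1.3 ≤ -0.918682 < 0.1 is true → IN Λ
[5] lift (-1,-1): star map gives -0.807418; window check -1.3 ≤ -0.807418 < 0.1 is true → IN Λ
[6] lift (2,2): star map gives 1.614835; window check -1.3 ≤ 1.614835 < 0.1 is false → out
[7] lift (1,10): star map gives -0.925824; window check -1.3 ≤ -0.925824 < 0.1 is true → IN Λ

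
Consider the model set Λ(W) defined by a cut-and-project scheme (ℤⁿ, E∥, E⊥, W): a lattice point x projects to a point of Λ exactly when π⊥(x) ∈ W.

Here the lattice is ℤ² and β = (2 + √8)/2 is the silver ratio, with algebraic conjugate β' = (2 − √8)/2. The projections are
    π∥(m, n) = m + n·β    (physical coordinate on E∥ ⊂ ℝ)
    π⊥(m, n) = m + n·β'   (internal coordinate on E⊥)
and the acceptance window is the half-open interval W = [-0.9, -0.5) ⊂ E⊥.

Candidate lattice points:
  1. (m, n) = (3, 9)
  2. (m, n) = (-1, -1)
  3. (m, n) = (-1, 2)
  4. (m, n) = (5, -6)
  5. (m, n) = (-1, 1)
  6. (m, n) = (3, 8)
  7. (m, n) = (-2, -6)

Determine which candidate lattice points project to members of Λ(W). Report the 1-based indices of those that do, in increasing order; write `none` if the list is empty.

1, 2

Numerically β ≈ 2.41421 and β' = −1/β ≈ -0.41421.
candidate 1: (m,n)=(3,9) → π∥ = 3+9·β ≈ 24.72792, π⊥ = 3+9·β' ≈ -0.72792 ∈ [-0.9, -0.5) ⇒ IN Λ
candidate 2: (m,n)=(-1,-1) → π∥ = -1-1·β ≈ -3.41421, π⊥ = -1-1·β' ≈ -0.58579 ∈ [-0.9, -0.5) ⇒ IN Λ
candidate 3: (m,n)=(-1,2) → π∥ = -1+2·β ≈ 3.82843, π⊥ = -1+2·β' ≈ -1.82843 ∉ [-0.9, -0.5) ⇒ out
candidate 4: (m,n)=(5,-6) → π∥ = 5-6·β ≈ -9.48528, π⊥ = 5-6·β' ≈ 7.48528 ∉ [-0.9, -0.5) ⇒ out
candidate 5: (m,n)=(-1,1) → π∥ = -1+1·β ≈ 1.41421, π⊥ = -1+1·β' ≈ -1.41421 ∉ [-0.9, -0.5) ⇒ out
candidate 6: (m,n)=(3,8) → π∥ = 3+8·β ≈ 22.31371, π⊥ = 3+8·β' ≈ -0.31371 ∉ [-0.9, -0.5) ⇒ out
candidate 7: (m,n)=(-2,-6) → π∥ = -2-6·β ≈ -16.48528, π⊥ = -2-6·β' ≈ 0.48528 ∉ [-0.9, -0.5) ⇒ out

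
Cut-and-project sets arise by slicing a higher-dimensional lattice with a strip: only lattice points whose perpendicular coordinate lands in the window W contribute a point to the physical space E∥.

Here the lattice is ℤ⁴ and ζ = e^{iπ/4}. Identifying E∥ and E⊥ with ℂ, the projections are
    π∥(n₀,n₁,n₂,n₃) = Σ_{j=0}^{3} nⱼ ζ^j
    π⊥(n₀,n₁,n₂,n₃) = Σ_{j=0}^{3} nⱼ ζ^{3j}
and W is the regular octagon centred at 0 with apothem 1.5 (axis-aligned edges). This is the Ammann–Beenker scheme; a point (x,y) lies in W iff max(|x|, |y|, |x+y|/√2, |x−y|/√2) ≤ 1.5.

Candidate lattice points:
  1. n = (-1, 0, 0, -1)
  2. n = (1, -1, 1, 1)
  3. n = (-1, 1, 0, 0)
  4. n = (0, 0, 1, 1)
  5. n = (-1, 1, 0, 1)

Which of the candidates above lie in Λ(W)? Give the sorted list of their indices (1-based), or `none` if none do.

With ζ = e^{iπ/4} the internal vectors are ζ^0,ζ^3,ζ^6,ζ^9.
#1 (-1, 0, 0, -1): internal (-1.7071, -0.7071); octagon support 1.7071 vs apothem 1.5 → ∉ W
#2 (1, -1, 1, 1): internal (2.4142, -1.0000); octagon support 2.4142 vs apothem 1.5 → ∉ W
#3 (-1, 1, 0, 0): internal (-1.7071, 0.7071); octagon support 1.7071 vs apothem 1.5 → ∉ W
#4 (0, 0, 1, 1): internal (0.7071, -0.2929); octagon support 0.7071 vs apothem 1.5 → ∈ W
#5 (-1, 1, 0, 1): internal (-1.0000, 1.4142); octagon support 1.7071 vs apothem 1.5 → ∉ W

4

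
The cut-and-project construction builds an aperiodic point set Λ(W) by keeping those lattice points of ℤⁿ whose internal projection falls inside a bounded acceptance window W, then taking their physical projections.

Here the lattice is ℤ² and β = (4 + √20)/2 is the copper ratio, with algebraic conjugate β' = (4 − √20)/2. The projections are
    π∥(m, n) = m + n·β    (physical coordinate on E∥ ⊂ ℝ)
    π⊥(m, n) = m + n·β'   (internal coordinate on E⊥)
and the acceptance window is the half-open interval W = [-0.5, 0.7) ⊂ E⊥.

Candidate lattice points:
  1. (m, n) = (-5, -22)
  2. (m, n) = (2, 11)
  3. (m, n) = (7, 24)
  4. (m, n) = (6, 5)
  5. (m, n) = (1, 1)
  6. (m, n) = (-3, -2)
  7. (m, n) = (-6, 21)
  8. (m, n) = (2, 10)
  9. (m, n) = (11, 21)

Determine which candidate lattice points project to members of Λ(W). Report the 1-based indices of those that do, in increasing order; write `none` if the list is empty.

1, 8

Numerically β ≈ 4.23607 and β' = −1/β ≈ -0.23607.
candidate 1: (m,n)=(-5,-22) → π∥ = -5-22·β ≈ -98.19350, π⊥ = -5-22·β' ≈ 0.19350 ∈ [-0.5, 0.7) ⇒ IN Λ
candidate 2: (m,n)=(2,11) → π∥ = 2+11·β ≈ 48.59675, π⊥ = 2+11·β' ≈ -0.59675 ∉ [-0.5, 0.7) ⇒ out
candidate 3: (m,n)=(7,24) → π∥ = 7+24·β ≈ 108.66563, π⊥ = 7+24·β' ≈ 1.33437 ∉ [-0.5, 0.7) ⇒ out
candidate 4: (m,n)=(6,5) → π∥ = 6+5·β ≈ 27.18034, π⊥ = 6+5·β' ≈ 4.81966 ∉ [-0.5, 0.7) ⇒ out
candidate 5: (m,n)=(1,1) → π∥ = 1+1·β ≈ 5.23607, π⊥ = 1+1·β' ≈ 0.76393 ∉ [-0.5, 0.7) ⇒ out
candidate 6: (m,n)=(-3,-2) → π∥ = -3-2·β ≈ -11.47214, π⊥ = -3-2·β' ≈ -2.52786 ∉ [-0.5, 0.7) ⇒ out
candidate 7: (m,n)=(-6,21) → π∥ = -6+21·β ≈ 82.95743, π⊥ = -6+21·β' ≈ -10.95743 ∉ [-0.5, 0.7) ⇒ out
candidate 8: (m,n)=(2,10) → π∥ = 2+10·β ≈ 44.36068, π⊥ = 2+10·β' ≈ -0.36068 ∈ [-0.5, 0.7) ⇒ IN Λ
candidate 9: (m,n)=(11,21) → π∥ = 11+21·β ≈ 99.95743, π⊥ = 11+21·β' ≈ 6.04257 ∉ [-0.5, 0.7) ⇒ out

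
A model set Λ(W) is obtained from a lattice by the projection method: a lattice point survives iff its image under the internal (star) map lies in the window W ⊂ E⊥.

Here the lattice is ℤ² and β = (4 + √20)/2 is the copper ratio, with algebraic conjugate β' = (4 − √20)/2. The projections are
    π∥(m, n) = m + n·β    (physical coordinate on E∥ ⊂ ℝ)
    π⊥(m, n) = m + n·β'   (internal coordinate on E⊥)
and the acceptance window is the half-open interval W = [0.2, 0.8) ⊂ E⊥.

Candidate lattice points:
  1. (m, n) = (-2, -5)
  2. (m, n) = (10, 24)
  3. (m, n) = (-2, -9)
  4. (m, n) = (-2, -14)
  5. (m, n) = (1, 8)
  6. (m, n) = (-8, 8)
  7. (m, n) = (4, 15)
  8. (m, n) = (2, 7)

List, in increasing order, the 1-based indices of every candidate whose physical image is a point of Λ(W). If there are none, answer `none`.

7, 8

Compute β' = (4−√20)/2 = -0.2361, so π⊥(m,n) = m -0.2361·n.
#1 (-2,-5): internal coord -2 + (-5)·β' = -0.8197; -0.8197 ∉ [0.2, 0.8) → out
#2 (10,24): internal coord 10 + (24)·β' = +4.3344; +4.3344 ∉ [0.2, 0.8) → out
#3 (-2,-9): internal coord -2 + (-9)·β' = +0.1246; +0.1246 ∉ [0.2, 0.8) → out
#4 (-2,-14): internal coord -2 + (-14)·β' = +1.3050; +1.3050 ∉ [0.2, 0.8) → out
#5 (1,8): internal coord 1 + (8)·β' = -0.8885; -0.8885 ∉ [0.2, 0.8) → out
#6 (-8,8): internal coord -8 + (8)·β' = -9.8885; -9.8885 ∉ [0.2, 0.8) → out
#7 (4,15): internal coord 4 + (15)·β' = +0.4590; +0.4590 ∈ [0.2, 0.8) → IN Λ
#8 (2,7): internal coord 2 + (7)·β' = +0.3475; +0.3475 ∈ [0.2, 0.8) → IN Λ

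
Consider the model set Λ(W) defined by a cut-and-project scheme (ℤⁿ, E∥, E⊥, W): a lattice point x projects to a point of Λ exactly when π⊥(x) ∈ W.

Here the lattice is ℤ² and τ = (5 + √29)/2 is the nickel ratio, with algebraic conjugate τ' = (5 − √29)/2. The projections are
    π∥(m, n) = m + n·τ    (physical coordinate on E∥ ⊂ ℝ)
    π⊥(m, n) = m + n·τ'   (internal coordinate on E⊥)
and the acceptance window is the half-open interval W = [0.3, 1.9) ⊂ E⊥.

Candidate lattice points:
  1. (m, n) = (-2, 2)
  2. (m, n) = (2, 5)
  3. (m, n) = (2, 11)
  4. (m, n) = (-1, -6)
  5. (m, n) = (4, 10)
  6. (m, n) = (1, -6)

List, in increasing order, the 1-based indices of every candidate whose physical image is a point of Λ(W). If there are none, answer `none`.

Compute τ' = (5−√29)/2 = -0.1926, so π⊥(m,n) = m -0.1926·n.
#1 (-2,2): internal coord -2 + (2)·τ' = -2.3852; -2.3852 ∉ [0.3, 1.9) → out
#2 (2,5): internal coord 2 + (5)·τ' = +1.0371; +1.0371 ∈ [0.3, 1.9) → IN Λ
#3 (2,11): internal coord 2 + (11)·τ' = -0.1184; -0.1184 ∉ [0.3, 1.9) → out
#4 (-1,-6): internal coord -1 + (-6)·τ' = +0.1555; +0.1555 ∉ [0.3, 1.9) → out
#5 (4,10): internal coord 4 + (10)·τ' = +2.0742; +2.0742 ∉ [0.3, 1.9) → out
#6 (1,-6): internal coord 1 + (-6)·τ' = +2.1555; +2.1555 ∉ [0.3, 1.9) → out

2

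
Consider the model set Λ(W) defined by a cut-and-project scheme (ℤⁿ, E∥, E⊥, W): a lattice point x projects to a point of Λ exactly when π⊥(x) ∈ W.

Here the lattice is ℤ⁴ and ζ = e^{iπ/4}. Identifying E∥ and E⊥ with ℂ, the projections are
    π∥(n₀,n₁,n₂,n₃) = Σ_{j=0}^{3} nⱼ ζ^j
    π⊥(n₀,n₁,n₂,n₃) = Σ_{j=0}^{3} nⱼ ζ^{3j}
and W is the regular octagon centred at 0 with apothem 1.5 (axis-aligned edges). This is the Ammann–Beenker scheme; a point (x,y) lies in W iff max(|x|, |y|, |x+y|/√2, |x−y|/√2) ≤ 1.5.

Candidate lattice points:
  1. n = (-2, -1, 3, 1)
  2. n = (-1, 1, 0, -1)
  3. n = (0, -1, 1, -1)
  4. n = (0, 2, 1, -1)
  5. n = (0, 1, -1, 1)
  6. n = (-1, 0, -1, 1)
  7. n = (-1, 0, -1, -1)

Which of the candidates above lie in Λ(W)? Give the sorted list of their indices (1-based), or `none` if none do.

With ζ = e^{iπ/4} the internal vectors are ζ^0,ζ^3,ζ^6,ζ^9.
candidate 1: n = (-2, -1, 3, 1) → π⊥ ≈ (-0.5858, -3.0000); max(|x|,|y|,|x±y|/√2) = 3.0000 > 1.5 ⇒ ∉ W
candidate 2: n = (-1, 1, 0, -1) → π⊥ ≈ (-2.4142, +0.0000); max(|x|,|y|,|x±y|/√2) = 2.4142 > 1.5 ⇒ ∉ W
candidate 3: n = (0, -1, 1, -1) → π⊥ ≈ (+0.0000, -2.4142); max(|x|,|y|,|x±y|/√2) = 2.4142 > 1.5 ⇒ ∉ W
candidate 4: n = (0, 2, 1, -1) → π⊥ ≈ (-2.1213, -0.2929); max(|x|,|y|,|x±y|/√2) = 2.1213 > 1.5 ⇒ ∉ W
candidate 5: n = (0, 1, -1, 1) → π⊥ ≈ (+0.0000, +2.4142); max(|x|,|y|,|x±y|/√2) = 2.4142 > 1.5 ⇒ ∉ W
candidate 6: n = (-1, 0, -1, 1) → π⊥ ≈ (-0.2929, +1.7071); max(|x|,|y|,|x±y|/√2) = 1.7071 > 1.5 ⇒ ∉ W
candidate 7: n = (-1, 0, -1, -1) → π⊥ ≈ (-1.7071, +0.2929); max(|x|,|y|,|x±y|/√2) = 1.7071 > 1.5 ⇒ ∉ W

none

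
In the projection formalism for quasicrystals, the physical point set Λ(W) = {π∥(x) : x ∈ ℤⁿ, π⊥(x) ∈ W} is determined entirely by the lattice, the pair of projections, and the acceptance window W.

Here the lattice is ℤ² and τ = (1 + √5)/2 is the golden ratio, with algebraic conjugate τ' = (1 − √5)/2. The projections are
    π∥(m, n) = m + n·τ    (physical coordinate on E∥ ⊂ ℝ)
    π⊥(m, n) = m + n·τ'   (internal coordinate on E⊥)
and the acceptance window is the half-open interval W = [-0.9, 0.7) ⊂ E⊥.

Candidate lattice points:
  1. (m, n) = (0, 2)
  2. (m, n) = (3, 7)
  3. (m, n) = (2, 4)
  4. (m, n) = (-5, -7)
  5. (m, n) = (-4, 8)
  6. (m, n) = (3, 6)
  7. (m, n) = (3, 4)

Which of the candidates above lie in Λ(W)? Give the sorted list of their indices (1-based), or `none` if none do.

3, 4, 6, 7

Numerically τ ≈ 1.61803 and τ' = −1/τ ≈ -0.61803.
#1 (0,2): internal coord 0 + (2)·τ' = -1.23607; -1.23607 ∉ [-0.9, 0.7) → out
#2 (3,7): internal coord 3 + (7)·τ' = -1.32624; -1.32624 ∉ [-0.9, 0.7) → out
#3 (2,4): internal coord 2 + (4)·τ' = -0.47214; -0.47214 ∈ [-0.9, 0.7) → IN Λ
#4 (-5,-7): internal coord -5 + (-7)·τ' = -0.67376; -0.67376 ∈ [-0.9, 0.7) → IN Λ
#5 (-4,8): internal coord -4 + (8)·τ' = -8.94427; -8.94427 ∉ [-0.9, 0.7) → out
#6 (3,6): internal coord 3 + (6)·τ' = -0.70820; -0.70820 ∈ [-0.9, 0.7) → IN Λ
#7 (3,4): internal coord 3 + (4)·τ' = +0.52786; +0.52786 ∈ [-0.9, 0.7) → IN Λ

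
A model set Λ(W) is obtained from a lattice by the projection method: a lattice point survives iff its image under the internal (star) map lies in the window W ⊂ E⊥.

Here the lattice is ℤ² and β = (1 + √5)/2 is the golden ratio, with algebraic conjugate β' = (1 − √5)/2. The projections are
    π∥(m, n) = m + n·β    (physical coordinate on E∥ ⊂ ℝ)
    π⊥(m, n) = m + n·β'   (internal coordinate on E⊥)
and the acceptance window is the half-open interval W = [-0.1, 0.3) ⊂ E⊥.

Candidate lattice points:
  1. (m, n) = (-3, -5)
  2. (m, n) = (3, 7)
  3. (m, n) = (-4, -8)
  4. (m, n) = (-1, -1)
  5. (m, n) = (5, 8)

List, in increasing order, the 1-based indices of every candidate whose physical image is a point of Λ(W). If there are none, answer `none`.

1, 5

Compute β' = (1−√5)/2 = -0.61803, so π⊥(m,n) = m -0.61803·n.
[1] lift (-3,-5): star map gives 0.09017; window check -0.1 ≤ 0.09017 < 0.3 is true → IN Λ
[2] lift (3,7): star map gives -1.32624; window check -0.1 ≤ -1.32624 < 0.3 is false → out
[3] lift (-4,-8): star map gives 0.94427; window check -0.1 ≤ 0.94427 < 0.3 is false → out
[4] lift (-1,-1): star map gives -0.38197; window check -0.1 ≤ -0.38197 < 0.3 is false → out
[5] lift (5,8): star map gives 0.05573; window check -0.1 ≤ 0.05573 < 0.3 is true → IN Λ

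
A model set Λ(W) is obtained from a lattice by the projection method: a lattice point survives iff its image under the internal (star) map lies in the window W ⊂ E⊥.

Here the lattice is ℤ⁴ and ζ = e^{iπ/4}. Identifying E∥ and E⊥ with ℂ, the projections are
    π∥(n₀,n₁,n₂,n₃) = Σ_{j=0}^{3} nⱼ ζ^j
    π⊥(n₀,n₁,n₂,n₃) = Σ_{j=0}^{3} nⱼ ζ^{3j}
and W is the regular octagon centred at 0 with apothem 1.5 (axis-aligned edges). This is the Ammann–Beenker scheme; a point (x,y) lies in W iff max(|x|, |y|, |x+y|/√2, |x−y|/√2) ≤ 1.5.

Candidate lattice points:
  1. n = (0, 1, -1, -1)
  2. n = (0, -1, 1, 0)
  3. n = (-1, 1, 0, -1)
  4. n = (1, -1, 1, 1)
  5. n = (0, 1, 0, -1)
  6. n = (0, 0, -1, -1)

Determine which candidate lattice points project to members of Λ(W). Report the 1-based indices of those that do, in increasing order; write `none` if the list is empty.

5, 6

π⊥(n) = n₀ + n₁ζ³ + n₂ζ⁶ + n₃ζ⁹ where ζ = e^{iπ/4}.
candidate 1: n = (0, 1, -1, -1) → π⊥ ≈ (-1.414214, +1.000000); max(|x|,|y|,|x±y|/√2) = 1.707107 > 1.5 ⇒ ∉ W
candidate 2: n = (0, -1, 1, 0) → π⊥ ≈ (+0.707107, -1.707107); max(|x|,|y|,|x±y|/√2) = 1.707107 > 1.5 ⇒ ∉ W
candidate 3: n = (-1, 1, 0, -1) → π⊥ ≈ (-2.414214, +0.000000); max(|x|,|y|,|x±y|/√2) = 2.414214 > 1.5 ⇒ ∉ W
candidate 4: n = (1, -1, 1, 1) → π⊥ ≈ (+2.414214, -1.000000); max(|x|,|y|,|x±y|/√2) = 2.414214 > 1.5 ⇒ ∉ W
candidate 5: n = (0, 1, 0, -1) → π⊥ ≈ (-1.414214, +0.000000); max(|x|,|y|,|x±y|/√2) = 1.414214 ≤ 1.5 ⇒ ∈ W
candidate 6: n = (0, 0, -1, -1) → π⊥ ≈ (-0.707107, +0.292893); max(|x|,|y|,|x±y|/√2) = 0.707107 ≤ 1.5 ⇒ ∈ W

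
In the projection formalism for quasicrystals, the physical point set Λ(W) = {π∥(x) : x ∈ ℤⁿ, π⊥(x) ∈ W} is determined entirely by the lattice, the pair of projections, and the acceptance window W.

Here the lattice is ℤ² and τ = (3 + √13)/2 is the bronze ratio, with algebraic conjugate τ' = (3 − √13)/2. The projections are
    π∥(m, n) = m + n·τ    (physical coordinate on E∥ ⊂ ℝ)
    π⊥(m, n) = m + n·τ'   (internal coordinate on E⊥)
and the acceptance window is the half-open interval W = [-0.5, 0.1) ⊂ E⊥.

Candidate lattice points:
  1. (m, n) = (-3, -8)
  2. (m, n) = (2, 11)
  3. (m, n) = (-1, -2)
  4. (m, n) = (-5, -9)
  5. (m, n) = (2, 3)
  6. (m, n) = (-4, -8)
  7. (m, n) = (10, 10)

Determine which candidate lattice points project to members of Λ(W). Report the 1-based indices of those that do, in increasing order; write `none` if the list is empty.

τ' = (3−√13)/2 ≈ -0.3028.
[1] lift (-3,-8): star map gives -0.5778; window check -0.5 ≤ -0.5778 < 0.1 is false → out
[2] lift (2,11): star map gives -1.3305; window check -0.5 ≤ -1.3305 < 0.1 is false → out
[3] lift (-1,-2): star map gives -0.3944; window check -0.5 ≤ -0.3944 < 0.1 is true → IN Λ
[4] lift (-5,-9): star map gives -2.2750; window check -0.5 ≤ -2.2750 < 0.1 is false → out
[5] lift (2,3): star map gives 1.0917; window check -0.5 ≤ 1.0917 < 0.1 is false → out
[6] lift (-4,-8): star map gives -1.5778; window check -0.5 ≤ -1.5778 < 0.1 is false → out
[7] lift (10,10): star map gives 6.9722; window check -0.5 ≤ 6.9722 < 0.1 is false → out

3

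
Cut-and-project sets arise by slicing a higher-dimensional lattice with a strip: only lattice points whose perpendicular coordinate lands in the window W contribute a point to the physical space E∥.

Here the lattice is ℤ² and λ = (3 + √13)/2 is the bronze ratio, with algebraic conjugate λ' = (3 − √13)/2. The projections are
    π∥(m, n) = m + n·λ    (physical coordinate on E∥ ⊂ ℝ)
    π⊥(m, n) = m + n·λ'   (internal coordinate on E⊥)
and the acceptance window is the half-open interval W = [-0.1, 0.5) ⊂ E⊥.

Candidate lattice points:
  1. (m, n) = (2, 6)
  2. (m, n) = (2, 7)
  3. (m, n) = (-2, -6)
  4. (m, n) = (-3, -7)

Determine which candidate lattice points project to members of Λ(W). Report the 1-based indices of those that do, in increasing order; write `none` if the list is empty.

Compute λ' = (3−√13)/2 = -0.302776, so π⊥(m,n) = m -0.302776·n.
candidate 1: (m,n)=(2,6) → π∥ = 2+6·λ ≈ 21.816654, π⊥ = 2+6·λ' ≈ 0.183346 ∈ [-0.1, 0.5) ⇒ IN Λ
candidate 2: (m,n)=(2,7) → π∥ = 2+7·λ ≈ 25.119429, π⊥ = 2+7·λ' ≈ -0.119429 ∉ [-0.1, 0.5) ⇒ out
candidate 3: (m,n)=(-2,-6) → π∥ = -2-6·λ ≈ -21.816654, π⊥ = -2-6·λ' ≈ -0.183346 ∉ [-0.1, 0.5) ⇒ out
candidate 4: (m,n)=(-3,-7) → π∥ = -3-7·λ ≈ -26.119429, π⊥ = -3-7·λ' ≈ -0.880571 ∉ [-0.1, 0.5) ⇒ out

1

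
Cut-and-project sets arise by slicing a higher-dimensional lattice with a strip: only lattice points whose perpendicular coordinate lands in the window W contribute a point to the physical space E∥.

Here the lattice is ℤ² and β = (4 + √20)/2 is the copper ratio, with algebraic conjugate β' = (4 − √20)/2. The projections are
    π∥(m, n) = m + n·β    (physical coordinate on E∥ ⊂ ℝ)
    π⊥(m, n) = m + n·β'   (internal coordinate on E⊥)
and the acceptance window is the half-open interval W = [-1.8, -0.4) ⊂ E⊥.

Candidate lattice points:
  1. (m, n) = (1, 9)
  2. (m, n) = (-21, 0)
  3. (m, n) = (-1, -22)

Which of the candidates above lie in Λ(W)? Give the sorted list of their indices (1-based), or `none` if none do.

1

β' = (4−√20)/2 ≈ -0.236068.
#1 (1,9): internal coord 1 + (9)·β' = -1.124612; -1.124612 ∈ [-1.8, -0.4) → IN Λ
#2 (-21,0): internal coord -21 + (0)·β' = -21.000000; -21.000000 ∉ [-1.8, -0.4) → out
#3 (-1,-22): internal coord -1 + (-22)·β' = +4.193496; +4.193496 ∉ [-1.8, -0.4) → out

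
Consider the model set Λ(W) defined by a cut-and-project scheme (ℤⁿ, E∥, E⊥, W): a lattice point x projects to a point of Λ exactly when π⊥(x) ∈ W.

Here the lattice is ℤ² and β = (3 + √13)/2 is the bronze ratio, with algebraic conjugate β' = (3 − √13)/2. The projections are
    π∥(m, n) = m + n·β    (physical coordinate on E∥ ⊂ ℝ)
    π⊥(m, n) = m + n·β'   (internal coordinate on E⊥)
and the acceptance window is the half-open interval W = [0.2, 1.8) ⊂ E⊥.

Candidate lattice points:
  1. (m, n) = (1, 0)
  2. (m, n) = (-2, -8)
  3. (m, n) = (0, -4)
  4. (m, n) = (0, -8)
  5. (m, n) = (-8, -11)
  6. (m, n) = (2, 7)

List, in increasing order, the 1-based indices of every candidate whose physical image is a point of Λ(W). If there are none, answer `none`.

β' = (3−√13)/2 ≈ -0.302776.
candidate 1: (m,n)=(1,0) → π∥ = 1+0·β ≈ 1.000000, π⊥ = 1+0·β' ≈ 1.000000 ∈ [0.2, 1.8) ⇒ IN Λ
candidate 2: (m,n)=(-2,-8) → π∥ = -2-8·β ≈ -28.422205, π⊥ = -2-8·β' ≈ 0.422205 ∈ [0.2, 1.8) ⇒ IN Λ
candidate 3: (m,n)=(0,-4) → π∥ = 0-4·β ≈ -13.211103, π⊥ = 0-4·β' ≈ 1.211103 ∈ [0.2, 1.8) ⇒ IN Λ
candidate 4: (m,n)=(0,-8) → π∥ = 0-8·β ≈ -26.422205, π⊥ = 0-8·β' ≈ 2.422205 ∉ [0.2, 1.8) ⇒ out
candidate 5: (m,n)=(-8,-11) → π∥ = -8-11·β ≈ -44.330532, π⊥ = -8-11·β' ≈ -4.669468 ∉ [0.2, 1.8) ⇒ out
candidate 6: (m,n)=(2,7) → π∥ = 2+7·β ≈ 25.119429, π⊥ = 2+7·β' ≈ -0.119429 ∉ [0.2, 1.8) ⇒ out

1, 2, 3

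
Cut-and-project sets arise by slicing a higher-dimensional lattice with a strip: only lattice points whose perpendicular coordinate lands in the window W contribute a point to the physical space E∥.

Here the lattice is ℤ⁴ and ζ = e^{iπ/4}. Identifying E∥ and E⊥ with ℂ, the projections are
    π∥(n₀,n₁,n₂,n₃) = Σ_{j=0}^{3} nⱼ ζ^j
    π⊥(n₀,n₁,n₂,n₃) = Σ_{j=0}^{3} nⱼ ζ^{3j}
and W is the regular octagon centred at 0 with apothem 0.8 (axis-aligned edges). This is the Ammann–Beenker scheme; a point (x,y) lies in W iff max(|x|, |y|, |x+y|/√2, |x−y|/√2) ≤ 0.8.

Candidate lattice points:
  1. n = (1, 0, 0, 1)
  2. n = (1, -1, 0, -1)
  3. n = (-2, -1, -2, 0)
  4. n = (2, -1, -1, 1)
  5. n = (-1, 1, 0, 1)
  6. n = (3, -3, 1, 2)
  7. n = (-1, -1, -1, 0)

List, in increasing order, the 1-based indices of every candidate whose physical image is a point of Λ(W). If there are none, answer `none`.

7

With ζ = e^{iπ/4} the internal vectors are ζ^0,ζ^3,ζ^6,ζ^9.
#1 (1, 0, 0, 1): internal (1.70711, 0.70711); octagon support 1.70711 vs apothem 0.8 → ∉ W
#2 (1, -1, 0, -1): internal (1.00000, -1.41421); octagon support 1.70711 vs apothem 0.8 → ∉ W
#3 (-2, -1, -2, 0): internal (-1.29289, 1.29289); octagon support 1.82843 vs apothem 0.8 → ∉ W
#4 (2, -1, -1, 1): internal (3.41421, 1.00000); octagon support 3.41421 vs apothem 0.8 → ∉ W
#5 (-1, 1, 0, 1): internal (-1.00000, 1.41421); octagon support 1.70711 vs apothem 0.8 → ∉ W
#6 (3, -3, 1, 2): internal (6.53553, -1.70711); octagon support 6.53553 vs apothem 0.8 → ∉ W
#7 (-1, -1, -1, 0): internal (-0.29289, 0.29289); octagon support 0.41421 vs apothem 0.8 → ∈ W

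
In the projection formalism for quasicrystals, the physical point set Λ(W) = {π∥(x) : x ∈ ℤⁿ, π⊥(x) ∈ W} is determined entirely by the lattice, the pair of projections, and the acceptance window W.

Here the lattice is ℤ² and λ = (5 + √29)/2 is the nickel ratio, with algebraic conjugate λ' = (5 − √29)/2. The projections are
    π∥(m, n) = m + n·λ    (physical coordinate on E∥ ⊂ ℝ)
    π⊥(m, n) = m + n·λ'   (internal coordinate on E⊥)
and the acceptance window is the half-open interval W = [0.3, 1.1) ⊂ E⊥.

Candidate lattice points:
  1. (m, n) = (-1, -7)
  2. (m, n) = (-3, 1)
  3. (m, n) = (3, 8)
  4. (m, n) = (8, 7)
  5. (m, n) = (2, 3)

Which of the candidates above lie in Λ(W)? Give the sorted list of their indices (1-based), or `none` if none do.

Compute λ' = (5−√29)/2 = -0.19258, so π⊥(m,n) = m -0.19258·n.
[1] lift (-1,-7): star map gives 0.34808; window check 0.3 ≤ 0.34808 < 1.1 is true → IN Λ
[2] lift (-3,1): star map gives -3.19258; window check 0.3 ≤ -3.19258 < 1.1 is false → out
[3] lift (3,8): star map gives 1.45934; window check 0.3 ≤ 1.45934 < 1.1 is false → out
[4] lift (8,7): star map gives 6.65192; window check 0.3 ≤ 6.65192 < 1.1 is false → out
[5] lift (2,3): star map gives 1.42225; window check 0.3 ≤ 1.42225 < 1.1 is false → out

1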